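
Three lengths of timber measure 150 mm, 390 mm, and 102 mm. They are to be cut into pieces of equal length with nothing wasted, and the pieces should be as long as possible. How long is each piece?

The greatest length dividing all of 150, 390, and 102 is their gcd.
150 = 2 × 3 × 5^2
390 = 2 × 3 × 5 × 13
102 = 2 × 3 × 17
gcd(150, 390, 102) = 2 × 3 = 6.

6 mm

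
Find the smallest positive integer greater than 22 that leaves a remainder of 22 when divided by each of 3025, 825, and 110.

N − 22 must be a common multiple of 3025, 825, and 110.
3025 = 5^2 × 11^2
825 = 3 × 5^2 × 11
110 = 2 × 5 × 11
LCM(3025, 825, 110) = 2 × 3 × 5^2 × 11^2 = 18150.
Smallest N > 22 is LCM + 22 = 18150 + 22 = 18172.

18172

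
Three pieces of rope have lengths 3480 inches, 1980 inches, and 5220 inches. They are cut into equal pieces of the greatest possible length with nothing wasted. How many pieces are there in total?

Piece length = gcd(3480, 1980, 5220).
3480 = 2^3 × 3 × 5 × 29
1980 = 2^2 × 3^2 × 5 × 11
5220 = 2^2 × 3^2 × 5 × 29
gcd(3480, 1980, 5220) = 2^2 × 3 × 5 = 60.
Total pieces = 3480/60 + 1980/60 + 5220/60 = 58 + 33 + 87 = 178.

178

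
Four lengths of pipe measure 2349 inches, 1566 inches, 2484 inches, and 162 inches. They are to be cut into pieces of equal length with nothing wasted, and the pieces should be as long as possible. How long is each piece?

27 inches

The greatest length dividing all of 2349, 1566, 2484, and 162 is their gcd.
2349 = 3^4 × 29
1566 = 2 × 3^3 × 29
2484 = 2^2 × 3^3 × 23
162 = 2 × 3^4
gcd(2349, 1566, 2484, 162) = 3^3 = 27.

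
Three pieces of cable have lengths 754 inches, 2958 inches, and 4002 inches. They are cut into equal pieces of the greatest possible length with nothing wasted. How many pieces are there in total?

Piece length = gcd(754, 2958, 4002).
754 = 2 × 13 × 29
2958 = 2 × 3 × 17 × 29
4002 = 2 × 3 × 23 × 29
gcd(754, 2958, 4002) = 2 × 29 = 58.
Total pieces = 754/58 + 2958/58 + 4002/58 = 13 + 51 + 69 = 133.

133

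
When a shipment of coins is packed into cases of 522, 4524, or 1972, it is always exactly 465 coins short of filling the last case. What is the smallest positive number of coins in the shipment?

Being 465 short of a full case of size k means N ≡ −465 (mod k), i.e. N + 465 is a multiple of each size.
522 = 2 × 3^2 × 29
4524 = 2^2 × 3 × 13 × 29
1972 = 2^2 × 17 × 29
LCM(522, 4524, 1972) = 2^2 × 3^2 × 13 × 17 × 29 = 230724.
Smallest positive N is 230724 − 465 = 230259.

230259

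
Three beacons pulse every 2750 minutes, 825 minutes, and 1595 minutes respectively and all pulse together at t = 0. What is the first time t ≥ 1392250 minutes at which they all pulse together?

Joint pulses occur at multiples of LCM(2750, 825, 1595).
2750 = 2 × 5^3 × 11
825 = 3 × 5^2 × 11
1595 = 5 × 11 × 29
LCM(2750, 825, 1595) = 2 × 3 × 5^3 × 11 × 29 = 239250.
Smallest multiple of 239250 that is ≥ 1392250: ⌈1392250/239250⌉ × 239250 = 6 × 239250 = 1435500.

1435500 minutes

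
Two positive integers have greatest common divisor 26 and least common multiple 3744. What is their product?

97344

For any two positive integers, gcd × lcm = product = 26 × 3744 = 97344.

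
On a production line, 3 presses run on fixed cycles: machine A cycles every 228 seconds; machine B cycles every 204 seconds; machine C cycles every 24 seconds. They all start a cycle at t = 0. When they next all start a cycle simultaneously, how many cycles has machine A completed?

34 cycles

The first common completion time is the LCM of the periods.
228 = 2^2 × 3 × 19
204 = 2^2 × 3 × 17
24 = 2^3 × 3
LCM(228, 204, 24) = 2^3 × 3 × 17 × 19 = 7752.
Cycles for period 228: 7752 / 228 = 34.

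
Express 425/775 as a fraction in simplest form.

17/31

425 = 5^2 × 17
775 = 5^2 × 31
gcd(425, 775) = 5^2 = 25.
Divide numerator and denominator by 25: 425/775 = 17/31.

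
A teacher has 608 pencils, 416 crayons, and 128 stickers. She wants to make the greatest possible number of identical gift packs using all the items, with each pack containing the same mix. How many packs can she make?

The pack count must divide each quantity, so the greatest is gcd(608, 416, 128).
608 = 2^5 × 19
416 = 2^5 × 13
128 = 2^7
gcd(608, 416, 128) = 2^5 = 32.

32 packs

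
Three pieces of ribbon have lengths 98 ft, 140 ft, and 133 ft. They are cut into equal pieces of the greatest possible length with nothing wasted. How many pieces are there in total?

53

Piece length = gcd(98, 140, 133).
98 = 2 × 7^2
140 = 2^2 × 5 × 7
133 = 7 × 19
gcd(98, 140, 133) = 7.
Total pieces = 98/7 + 140/7 + 133/7 = 14 + 20 + 19 = 53.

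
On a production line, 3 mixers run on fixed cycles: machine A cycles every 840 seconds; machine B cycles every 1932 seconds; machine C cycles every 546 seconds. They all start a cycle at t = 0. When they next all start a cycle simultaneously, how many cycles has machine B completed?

130 cycles

They are all back at their starting positions together after one LCM of the periods.
840 = 2^3 × 3 × 5 × 7
1932 = 2^2 × 3 × 7 × 23
546 = 2 × 3 × 7 × 13
LCM(840, 1932, 546) = 2^3 × 3 × 5 × 7 × 13 × 23 = 251160.
Cycles for period 1932: 251160 / 1932 = 130.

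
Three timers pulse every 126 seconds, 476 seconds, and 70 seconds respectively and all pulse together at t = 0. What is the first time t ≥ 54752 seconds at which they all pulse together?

Joint pulses occur at multiples of LCM(126, 476, 70).
126 = 2 × 3^2 × 7
476 = 2^2 × 7 × 17
70 = 2 × 5 × 7
LCM(126, 476, 70) = 2^2 × 3^2 × 5 × 7 × 17 = 21420.
Smallest multiple of 21420 that is ≥ 54752: ⌈54752/21420⌉ × 21420 = 3 × 21420 = 64260.

64260 seconds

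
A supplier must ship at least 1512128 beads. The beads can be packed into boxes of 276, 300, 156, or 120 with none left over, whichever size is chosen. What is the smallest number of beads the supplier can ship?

The number of beads must be a common multiple of 276, 300, 156, and 120, so a multiple of their LCM.
276 = 2^2 × 3 × 23
300 = 2^2 × 3 × 5^2
156 = 2^2 × 3 × 13
120 = 2^3 × 3 × 5
LCM(276, 300, 156, 120) = 2^3 × 3 × 5^2 × 13 × 23 = 179400.
Smallest multiple of 179400 that is ≥ 1512128: ⌈1512128/179400⌉ × 179400 = 9 × 179400 = 1614600.

1614600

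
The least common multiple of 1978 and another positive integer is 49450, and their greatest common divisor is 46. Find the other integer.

gcd × lcm = product of the two integers, so the other integer is (46 × 49450) / 1978 = 1150.

1150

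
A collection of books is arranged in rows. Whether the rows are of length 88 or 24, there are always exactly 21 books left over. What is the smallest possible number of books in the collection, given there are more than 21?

N − 21 must be a common multiple of 88 and 24.
88 = 2^3 × 11
24 = 2^3 × 3
LCM(88, 24) = 2^3 × 3 × 11 = 264.
Smallest N > 21 is LCM + 21 = 264 + 21 = 285.

285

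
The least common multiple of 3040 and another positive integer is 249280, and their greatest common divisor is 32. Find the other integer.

2624

gcd × lcm = product of the two integers, so the other integer is (32 × 249280) / 3040 = 2624.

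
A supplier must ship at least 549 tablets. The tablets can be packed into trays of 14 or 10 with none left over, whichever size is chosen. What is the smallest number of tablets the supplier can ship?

The number of tablets must be a common multiple of 14 and 10, so a multiple of their LCM.
14 = 2 × 7
10 = 2 × 5
LCM(14, 10) = 2 × 5 × 7 = 70.
Smallest multiple of 70 that is ≥ 549: ⌈549/70⌉ × 70 = 8 × 70 = 560.

560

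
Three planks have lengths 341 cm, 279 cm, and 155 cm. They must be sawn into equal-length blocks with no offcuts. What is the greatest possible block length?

This is the greatest common divisor of 341, 279, and 155.
341 = 11 × 31
279 = 3^2 × 31
155 = 5 × 31
gcd(341, 279, 155) = 31.

31 cm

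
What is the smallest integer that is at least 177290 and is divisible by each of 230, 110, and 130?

The integer must be a common multiple of 230, 110, and 130, so a multiple of their LCM.
230 = 2 × 5 × 23
110 = 2 × 5 × 11
130 = 2 × 5 × 13
LCM(230, 110, 130) = 2 × 5 × 11 × 13 × 23 = 32890.
Smallest multiple of 32890 that is ≥ 177290: ⌈177290/32890⌉ × 32890 = 6 × 32890 = 197340.

197340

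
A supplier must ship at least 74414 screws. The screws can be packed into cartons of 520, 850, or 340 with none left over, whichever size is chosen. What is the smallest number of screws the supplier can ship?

88400

The number of screws must be a common multiple of 520, 850, and 340, so a multiple of their LCM.
520 = 2^3 × 5 × 13
850 = 2 × 5^2 × 17
340 = 2^2 × 5 × 17
LCM(520, 850, 340) = 2^3 × 5^2 × 13 × 17 = 44200.
Smallest multiple of 44200 that is ≥ 74414: ⌈74414/44200⌉ × 44200 = 2 × 44200 = 88400.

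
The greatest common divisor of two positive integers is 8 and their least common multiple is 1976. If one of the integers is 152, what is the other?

104

For two integers, gcd × lcm = product, so the other is (8 × 1976) / 152 = 15808 / 152 = 104.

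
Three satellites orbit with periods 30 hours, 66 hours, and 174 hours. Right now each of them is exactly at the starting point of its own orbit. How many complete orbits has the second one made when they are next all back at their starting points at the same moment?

The first common completion time is the LCM of the periods.
30 = 2 × 3 × 5
66 = 2 × 3 × 11
174 = 2 × 3 × 29
LCM(30, 66, 174) = 2 × 3 × 5 × 11 × 29 = 9570.
Orbits for period 66: 9570 / 66 = 145.

145 orbits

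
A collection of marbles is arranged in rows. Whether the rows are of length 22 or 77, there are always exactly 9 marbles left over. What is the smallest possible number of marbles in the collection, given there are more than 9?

163

N − 9 must be a common multiple of 22 and 77.
22 = 2 × 11
77 = 7 × 11
LCM(22, 77) = 2 × 7 × 11 = 154.
Smallest N > 9 is LCM + 9 = 154 + 9 = 163.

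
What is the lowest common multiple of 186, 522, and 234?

210366

186 = 2 × 3 × 31
522 = 2 × 3^2 × 29
234 = 2 × 3^2 × 13
LCM(186, 522, 234) = 2 × 3^2 × 13 × 29 × 31 = 210366.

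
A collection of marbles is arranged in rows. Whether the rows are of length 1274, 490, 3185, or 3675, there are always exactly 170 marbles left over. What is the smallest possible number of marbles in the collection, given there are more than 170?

N − 170 must be a common multiple of 1274, 490, 3185, and 3675.
1274 = 2 × 7^2 × 13
490 = 2 × 5 × 7^2
3185 = 5 × 7^2 × 13
3675 = 3 × 5^2 × 7^2
LCM(1274, 490, 3185, 3675) = 2 × 3 × 5^2 × 7^2 × 13 = 95550.
Smallest N > 170 is LCM + 170 = 95550 + 170 = 95720.

95720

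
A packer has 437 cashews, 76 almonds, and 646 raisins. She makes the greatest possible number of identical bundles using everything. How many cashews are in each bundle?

Number of bundles = gcd(437, 76, 646).
437 = 19 × 23
76 = 2^2 × 19
646 = 2 × 17 × 19
gcd(437, 76, 646) = 19.
cashews per bundle = 437 / 19 = 23.

23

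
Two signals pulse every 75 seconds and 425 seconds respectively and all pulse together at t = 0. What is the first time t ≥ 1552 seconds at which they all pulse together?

2550 seconds

Joint pulses occur at multiples of LCM(75, 425).
75 = 3 × 5^2
425 = 5^2 × 17
LCM(75, 425) = 3 × 5^2 × 17 = 1275.
Smallest multiple of 1275 that is ≥ 1552: ⌈1552/1275⌉ × 1275 = 2 × 1275 = 2550.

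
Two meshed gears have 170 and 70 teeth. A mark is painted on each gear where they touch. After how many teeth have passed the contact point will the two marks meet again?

1190 teeth

They coincide at every common multiple of the periods; the first is the LCM.
170 = 2 × 5 × 17
70 = 2 × 5 × 7
LCM(170, 70) = 2 × 5 × 7 × 17 = 1190.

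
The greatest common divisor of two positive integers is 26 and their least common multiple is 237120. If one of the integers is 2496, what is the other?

For two integers, gcd × lcm = product, so the other is (26 × 237120) / 2496 = 6165120 / 2496 = 2470.

2470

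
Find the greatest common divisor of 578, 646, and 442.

578 = 2 × 17^2
646 = 2 × 17 × 19
442 = 2 × 13 × 17
gcd(578, 646, 442) = 2 × 17 = 34.

34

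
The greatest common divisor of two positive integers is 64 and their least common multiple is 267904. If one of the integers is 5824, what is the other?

For two integers, gcd × lcm = product, so the other is (64 × 267904) / 5824 = 17145856 / 5824 = 2944.

2944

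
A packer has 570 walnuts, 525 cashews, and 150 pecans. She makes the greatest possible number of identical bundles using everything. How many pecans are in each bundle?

Number of bundles = gcd(570, 525, 150).
570 = 2 × 3 × 5 × 19
525 = 3 × 5^2 × 7
150 = 2 × 3 × 5^2
gcd(570, 525, 150) = 3 × 5 = 15.
pecans per bundle = 150 / 15 = 10.

10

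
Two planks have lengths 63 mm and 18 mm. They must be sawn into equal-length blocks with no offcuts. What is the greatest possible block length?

9 mm

By the Euclidean algorithm:
63 = 3 × 18 + 9
18 = 2 × 9 + 0
gcd(63, 18) = 9.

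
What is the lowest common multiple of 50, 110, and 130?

50 = 2 × 5^2
110 = 2 × 5 × 11
130 = 2 × 5 × 13
LCM(50, 110, 130) = 2 × 5^2 × 11 × 13 = 7150.

7150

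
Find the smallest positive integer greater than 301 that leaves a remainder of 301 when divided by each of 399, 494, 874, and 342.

N − 301 must be a common multiple of 399, 494, 874, and 342.
399 = 3 × 7 × 19
494 = 2 × 13 × 19
874 = 2 × 19 × 23
342 = 2 × 3^2 × 19
LCM(399, 494, 874, 342) = 2 × 3^2 × 7 × 13 × 19 × 23 = 715806.
Smallest N > 301 is LCM + 301 = 715806 + 301 = 716107.

716107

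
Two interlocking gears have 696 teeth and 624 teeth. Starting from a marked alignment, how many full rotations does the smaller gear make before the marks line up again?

The first common completion time is the LCM of the periods.
696 = 2^3 × 3 × 29
624 = 2^4 × 3 × 13
LCM(696, 624) = 2^4 × 3 × 13 × 29 = 18096.
Rotations for period 624: 18096 / 624 = 29.

29 rotations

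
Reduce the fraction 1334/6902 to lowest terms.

23/119

1334 = 2 × 23 × 29
6902 = 2 × 7 × 17 × 29
gcd(1334, 6902) = 2 × 29 = 58.
Divide numerator and denominator by 58: 1334/6902 = 23/119.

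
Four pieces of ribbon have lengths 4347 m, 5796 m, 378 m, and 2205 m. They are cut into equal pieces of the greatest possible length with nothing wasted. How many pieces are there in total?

Piece length = gcd(4347, 5796, 378, 2205).
4347 = 3^3 × 7 × 23
5796 = 2^2 × 3^2 × 7 × 23
378 = 2 × 3^3 × 7
2205 = 3^2 × 5 × 7^2
gcd(4347, 5796, 378, 2205) = 3^2 × 7 = 63.
Total pieces = 4347/63 + 5796/63 + 378/63 + 2205/63 = 69 + 92 + 6 + 35 = 202.

202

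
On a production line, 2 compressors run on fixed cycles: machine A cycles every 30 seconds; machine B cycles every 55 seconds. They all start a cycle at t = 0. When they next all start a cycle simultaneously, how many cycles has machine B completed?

All finish a whole number of cycles simultaneously at t = LCM of the periods.
30 = 2 × 3 × 5
55 = 5 × 11
LCM(30, 55) = 2 × 3 × 5 × 11 = 330.
Cycles for period 55: 330 / 55 = 6.

6 cycles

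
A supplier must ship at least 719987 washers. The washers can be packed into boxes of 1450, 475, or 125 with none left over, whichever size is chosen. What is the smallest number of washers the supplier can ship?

826500

The number of washers must be a common multiple of 1450, 475, and 125, so a multiple of their LCM.
1450 = 2 × 5^2 × 29
475 = 5^2 × 19
125 = 5^3
LCM(1450, 475, 125) = 2 × 5^3 × 19 × 29 = 137750.
Smallest multiple of 137750 that is ≥ 719987: ⌈719987/137750⌉ × 137750 = 6 × 137750 = 826500.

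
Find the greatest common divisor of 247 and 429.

13

247 = 13 × 19
429 = 3 × 11 × 13
gcd(247, 429) = 13.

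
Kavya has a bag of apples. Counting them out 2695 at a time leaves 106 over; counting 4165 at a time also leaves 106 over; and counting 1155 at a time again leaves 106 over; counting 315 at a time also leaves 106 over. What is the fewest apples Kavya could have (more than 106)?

412441

N − 106 must be a common multiple of 2695, 4165, 1155, and 315.
2695 = 5 × 7^2 × 11
4165 = 5 × 7^2 × 17
1155 = 3 × 5 × 7 × 11
315 = 3^2 × 5 × 7
LCM(2695, 4165, 1155, 315) = 3^2 × 5 × 7^2 × 11 × 17 = 412335.
Smallest N > 106 is LCM + 106 = 412335 + 106 = 412441.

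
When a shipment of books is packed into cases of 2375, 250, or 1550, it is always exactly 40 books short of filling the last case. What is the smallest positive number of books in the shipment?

Being 40 short of a full case of size k means N ≡ −40 (mod k), i.e. N + 40 is a multiple of each size.
2375 = 5^3 × 19
250 = 2 × 5^3
1550 = 2 × 5^2 × 31
LCM(2375, 250, 1550) = 2 × 5^3 × 19 × 31 = 147250.
Smallest positive N is 147250 − 40 = 147210.

147210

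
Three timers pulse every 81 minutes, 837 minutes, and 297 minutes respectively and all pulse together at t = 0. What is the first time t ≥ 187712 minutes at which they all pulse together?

193347 minutes

Joint pulses occur at multiples of LCM(81, 837, 297).
81 = 3^4
837 = 3^3 × 31
297 = 3^3 × 11
LCM(81, 837, 297) = 3^4 × 11 × 31 = 27621.
Smallest multiple of 27621 that is ≥ 187712: ⌈187712/27621⌉ × 27621 = 7 × 27621 = 193347.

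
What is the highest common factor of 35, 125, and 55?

5

35 = 5 × 7
125 = 5^3
55 = 5 × 11
gcd(35, 125, 55) = 5.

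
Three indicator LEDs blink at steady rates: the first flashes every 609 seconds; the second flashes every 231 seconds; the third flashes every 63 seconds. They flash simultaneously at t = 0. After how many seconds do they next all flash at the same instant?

20097 seconds

They coincide at every common multiple of the periods; the first is the LCM.
609 = 3 × 7 × 29
231 = 3 × 7 × 11
63 = 3^2 × 7
LCM(609, 231, 63) = 3^2 × 7 × 11 × 29 = 20097.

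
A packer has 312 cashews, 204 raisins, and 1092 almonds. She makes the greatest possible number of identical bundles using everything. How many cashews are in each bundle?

Number of bundles = gcd(312, 204, 1092).
312 = 2^3 × 3 × 13
204 = 2^2 × 3 × 17
1092 = 2^2 × 3 × 7 × 13
gcd(312, 204, 1092) = 2^2 × 3 = 12.
cashews per bundle = 312 / 12 = 26.

26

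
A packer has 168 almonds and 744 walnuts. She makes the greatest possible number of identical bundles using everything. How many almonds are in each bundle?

Number of bundles = gcd(168, 744).
168 = 2^3 × 3 × 7
744 = 2^3 × 3 × 31
gcd(168, 744) = 2^3 × 3 = 24.
almonds per bundle = 168 / 24 = 7.

7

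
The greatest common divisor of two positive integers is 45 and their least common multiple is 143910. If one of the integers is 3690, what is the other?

For two integers, gcd × lcm = product, so the other is (45 × 143910) / 3690 = 6475950 / 3690 = 1755.

1755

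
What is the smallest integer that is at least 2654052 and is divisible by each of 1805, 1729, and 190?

The integer must be a common multiple of 1805, 1729, and 190, so a multiple of their LCM.
1805 = 5 × 19^2
1729 = 7 × 13 × 19
190 = 2 × 5 × 19
LCM(1805, 1729, 190) = 2 × 5 × 7 × 13 × 19^2 = 328510.
Smallest multiple of 328510 that is ≥ 2654052: ⌈2654052/328510⌉ × 328510 = 9 × 328510 = 2956590.

2956590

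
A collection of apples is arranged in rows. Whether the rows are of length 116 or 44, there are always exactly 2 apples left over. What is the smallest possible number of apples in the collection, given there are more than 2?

N − 2 must be a common multiple of 116 and 44.
116 = 2^2 × 29
44 = 2^2 × 11
LCM(116, 44) = 2^2 × 11 × 29 = 1276.
Smallest N > 2 is LCM + 2 = 1276 + 2 = 1278.

1278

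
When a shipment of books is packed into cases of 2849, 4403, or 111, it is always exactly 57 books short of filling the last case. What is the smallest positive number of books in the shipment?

145242

Being 57 short of a full case of size k means N ≡ −57 (mod k), i.e. N + 57 is a multiple of each size.
2849 = 7 × 11 × 37
4403 = 7 × 17 × 37
111 = 3 × 37
LCM(2849, 4403, 111) = 3 × 7 × 11 × 17 × 37 = 145299.
Smallest positive N is 145299 − 57 = 145242.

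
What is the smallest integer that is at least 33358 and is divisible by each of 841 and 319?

37004

The integer must be a common multiple of 841 and 319, so a multiple of their LCM.
841 = 29^2
319 = 11 × 29
LCM(841, 319) = 11 × 29^2 = 9251.
Smallest multiple of 9251 that is ≥ 33358: ⌈33358/9251⌉ × 9251 = 4 × 9251 = 37004.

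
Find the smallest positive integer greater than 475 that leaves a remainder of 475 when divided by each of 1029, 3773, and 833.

N − 475 must be a common multiple of 1029, 3773, and 833.
1029 = 3 × 7^3
3773 = 7^3 × 11
833 = 7^2 × 17
LCM(1029, 3773, 833) = 3 × 7^3 × 11 × 17 = 192423.
Smallest N > 475 is LCM + 475 = 192423 + 475 = 192898.

192898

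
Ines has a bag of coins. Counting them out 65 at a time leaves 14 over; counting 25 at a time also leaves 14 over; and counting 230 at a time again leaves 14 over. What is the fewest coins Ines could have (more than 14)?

N − 14 must be a common multiple of 65, 25, and 230.
65 = 5 × 13
25 = 5^2
230 = 2 × 5 × 23
LCM(65, 25, 230) = 2 × 5^2 × 13 × 23 = 14950.
Smallest N > 14 is LCM + 14 = 14950 + 14 = 14964.

14964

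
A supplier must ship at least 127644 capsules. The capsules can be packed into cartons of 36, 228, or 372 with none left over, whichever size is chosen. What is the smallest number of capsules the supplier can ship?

148428

The number of capsules must be a common multiple of 36, 228, and 372, so a multiple of their LCM.
36 = 2^2 × 3^2
228 = 2^2 × 3 × 19
372 = 2^2 × 3 × 31
LCM(36, 228, 372) = 2^2 × 3^2 × 19 × 31 = 21204.
Smallest multiple of 21204 that is ≥ 127644: ⌈127644/21204⌉ × 21204 = 7 × 21204 = 148428.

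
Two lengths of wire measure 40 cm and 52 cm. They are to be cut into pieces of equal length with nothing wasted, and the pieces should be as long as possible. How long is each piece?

4 cm

By the Euclidean algorithm:
52 = 1 × 40 + 12
40 = 3 × 12 + 4
12 = 3 × 4 + 0
gcd(40, 52) = 4.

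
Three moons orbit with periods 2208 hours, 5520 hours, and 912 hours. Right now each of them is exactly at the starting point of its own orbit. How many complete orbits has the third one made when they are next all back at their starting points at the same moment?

230 orbits

They are all back at their starting positions together after one LCM of the periods.
2208 = 2^5 × 3 × 23
5520 = 2^4 × 3 × 5 × 23
912 = 2^4 × 3 × 19
LCM(2208, 5520, 912) = 2^5 × 3 × 5 × 19 × 23 = 209760.
Orbits for period 912: 209760 / 912 = 230.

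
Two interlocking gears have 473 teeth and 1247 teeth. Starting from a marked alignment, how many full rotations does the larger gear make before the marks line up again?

11 rotations

The first common completion time is the LCM of the periods.
473 = 11 × 43
1247 = 29 × 43
LCM(473, 1247) = 11 × 29 × 43 = 13717.
Rotations for period 1247: 13717 / 1247 = 11.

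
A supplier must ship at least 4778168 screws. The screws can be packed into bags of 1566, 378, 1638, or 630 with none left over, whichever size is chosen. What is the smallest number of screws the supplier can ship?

The number of screws must be a common multiple of 1566, 378, 1638, and 630, so a multiple of their LCM.
1566 = 2 × 3^3 × 29
378 = 2 × 3^3 × 7
1638 = 2 × 3^2 × 7 × 13
630 = 2 × 3^2 × 5 × 7
LCM(1566, 378, 1638, 630) = 2 × 3^3 × 5 × 7 × 13 × 29 = 712530.
Smallest multiple of 712530 that is ≥ 4778168: ⌈4778168/712530⌉ × 712530 = 7 × 712530 = 4987710.

4987710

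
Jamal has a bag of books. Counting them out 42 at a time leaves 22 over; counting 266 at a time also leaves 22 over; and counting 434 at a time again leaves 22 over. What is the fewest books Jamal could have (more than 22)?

N − 22 must be a common multiple of 42, 266, and 434.
42 = 2 × 3 × 7
266 = 2 × 7 × 19
434 = 2 × 7 × 31
LCM(42, 266, 434) = 2 × 3 × 7 × 19 × 31 = 24738.
Smallest N > 22 is LCM + 22 = 24738 + 22 = 24760.

24760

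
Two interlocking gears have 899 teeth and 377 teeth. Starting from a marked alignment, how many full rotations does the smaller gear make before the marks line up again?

All finish a whole number of cycles simultaneously at t = LCM of the periods.
899 = 29 × 31
377 = 13 × 29
LCM(899, 377) = 13 × 29 × 31 = 11687.
Rotations for period 377: 11687 / 377 = 31.

31 rotations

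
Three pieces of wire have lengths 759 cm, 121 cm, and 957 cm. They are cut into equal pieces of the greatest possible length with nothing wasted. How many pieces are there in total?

Piece length = gcd(759, 121, 957).
759 = 3 × 11 × 23
121 = 11^2
957 = 3 × 11 × 29
gcd(759, 121, 957) = 11.
Total pieces = 759/11 + 121/11 + 957/11 = 69 + 11 + 87 = 167.

167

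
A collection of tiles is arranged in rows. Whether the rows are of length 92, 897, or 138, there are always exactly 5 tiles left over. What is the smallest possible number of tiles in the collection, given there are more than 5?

3593

N − 5 must be a common multiple of 92, 897, and 138.
92 = 2^2 × 23
897 = 3 × 13 × 23
138 = 2 × 3 × 23
LCM(92, 897, 138) = 2^2 × 3 × 13 × 23 = 3588.
Smallest N > 5 is LCM + 5 = 3588 + 5 = 3593.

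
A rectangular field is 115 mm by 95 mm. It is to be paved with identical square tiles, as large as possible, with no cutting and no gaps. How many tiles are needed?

Tile side = gcd(115, 95).
115 = 5 × 23
95 = 5 × 19
gcd(115, 95) = 5.
Tiles: (115/5) × (95/5) = 23 × 19 = 437.

437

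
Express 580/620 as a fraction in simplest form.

29/31

580 = 2^2 × 5 × 29
620 = 2^2 × 5 × 31
gcd(580, 620) = 2^2 × 5 = 20.
Divide numerator and denominator by 20: 580/620 = 29/31.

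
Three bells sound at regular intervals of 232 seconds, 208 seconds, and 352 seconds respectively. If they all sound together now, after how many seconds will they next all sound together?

132704 seconds

We need the least common multiple of the intervals.
232 = 2^3 × 29
208 = 2^4 × 13
352 = 2^5 × 11
LCM(232, 208, 352) = 2^5 × 11 × 13 × 29 = 132704.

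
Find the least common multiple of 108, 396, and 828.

27324

108 = 2^2 × 3^3
396 = 2^2 × 3^2 × 11
828 = 2^2 × 3^2 × 23
LCM(108, 396, 828) = 2^2 × 3^3 × 11 × 23 = 27324.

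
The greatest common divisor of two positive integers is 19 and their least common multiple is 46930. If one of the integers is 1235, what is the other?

722

For two integers, gcd × lcm = product, so the other is (19 × 46930) / 1235 = 891670 / 1235 = 722.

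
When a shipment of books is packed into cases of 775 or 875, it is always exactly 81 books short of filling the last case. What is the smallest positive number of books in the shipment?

27044

Being 81 short of a full case of size k means N ≡ −81 (mod k), i.e. N + 81 is a multiple of each size.
775 = 5^2 × 31
875 = 5^3 × 7
LCM(775, 875) = 5^3 × 7 × 31 = 27125.
Smallest positive N is 27125 − 81 = 27044.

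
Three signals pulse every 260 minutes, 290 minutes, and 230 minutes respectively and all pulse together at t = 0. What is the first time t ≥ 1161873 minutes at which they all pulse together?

Joint pulses occur at multiples of LCM(260, 290, 230).
260 = 2^2 × 5 × 13
290 = 2 × 5 × 29
230 = 2 × 5 × 23
LCM(260, 290, 230) = 2^2 × 5 × 13 × 23 × 29 = 173420.
Smallest multiple of 173420 that is ≥ 1161873: ⌈1161873/173420⌉ × 173420 = 7 × 173420 = 1213940.

1213940 minutes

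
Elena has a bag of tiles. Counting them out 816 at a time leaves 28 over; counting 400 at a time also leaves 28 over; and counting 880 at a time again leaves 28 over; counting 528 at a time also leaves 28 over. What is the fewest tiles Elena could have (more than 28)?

N − 28 must be a common multiple of 816, 400, 880, and 528.
816 = 2^4 × 3 × 17
400 = 2^4 × 5^2
880 = 2^4 × 5 × 11
528 = 2^4 × 3 × 11
LCM(816, 400, 880, 528) = 2^4 × 3 × 5^2 × 11 × 17 = 224400.
Smallest N > 28 is LCM + 28 = 224400 + 28 = 224428.

224428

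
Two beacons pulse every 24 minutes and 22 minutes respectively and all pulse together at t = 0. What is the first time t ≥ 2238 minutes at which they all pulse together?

2376 minutes

Joint pulses occur at multiples of LCM(24, 22).
24 = 2^3 × 3
22 = 2 × 11
LCM(24, 22) = 2^3 × 3 × 11 = 264.
Smallest multiple of 264 that is ≥ 2238: ⌈2238/264⌉ × 264 = 9 × 264 = 2376.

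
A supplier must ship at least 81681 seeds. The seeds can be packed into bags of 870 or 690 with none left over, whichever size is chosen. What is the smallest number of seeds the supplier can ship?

The number of seeds must be a common multiple of 870 and 690, so a multiple of their LCM.
870 = 2 × 3 × 5 × 29
690 = 2 × 3 × 5 × 23
LCM(870, 690) = 2 × 3 × 5 × 23 × 29 = 20010.
Smallest multiple of 20010 that is ≥ 81681: ⌈81681/20010⌉ × 20010 = 5 × 20010 = 100050.

100050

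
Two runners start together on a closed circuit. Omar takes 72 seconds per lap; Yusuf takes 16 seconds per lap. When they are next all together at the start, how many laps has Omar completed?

2 laps

All finish a whole number of cycles simultaneously at t = LCM of the periods.
72 = 2^3 × 3^2
16 = 2^4
LCM(72, 16) = 2^4 × 3^2 = 144.
Laps for period 72: 144 / 72 = 2.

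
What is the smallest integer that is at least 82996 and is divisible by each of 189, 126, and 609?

The integer must be a common multiple of 189, 126, and 609, so a multiple of their LCM.
189 = 3^3 × 7
126 = 2 × 3^2 × 7
609 = 3 × 7 × 29
LCM(189, 126, 609) = 2 × 3^3 × 7 × 29 = 10962.
Smallest multiple of 10962 that is ≥ 82996: ⌈82996/10962⌉ × 10962 = 8 × 10962 = 87696.

87696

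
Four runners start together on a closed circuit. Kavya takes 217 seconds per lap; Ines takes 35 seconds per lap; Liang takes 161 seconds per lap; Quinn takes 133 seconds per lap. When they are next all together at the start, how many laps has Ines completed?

All finish a whole number of cycles simultaneously at t = LCM of the periods.
217 = 7 × 31
35 = 5 × 7
161 = 7 × 23
133 = 7 × 19
LCM(217, 35, 161, 133) = 5 × 7 × 19 × 23 × 31 = 474145.
Laps for period 35: 474145 / 35 = 13547.

13547 laps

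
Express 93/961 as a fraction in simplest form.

93 = 3 × 31
961 = 31^2
gcd(93, 961) = 31.
Divide numerator and denominator by 31: 93/961 = 3/31.

3/31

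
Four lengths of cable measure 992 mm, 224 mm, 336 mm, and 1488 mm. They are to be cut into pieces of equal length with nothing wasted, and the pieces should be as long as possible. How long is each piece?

16 mm

Each piece length must divide every original length, so the longest possible is gcd(992, 224, 336, 1488).
992 = 2^5 × 31
224 = 2^5 × 7
336 = 2^4 × 3 × 7
1488 = 2^4 × 3 × 31
gcd(992, 224, 336, 1488) = 2^4 = 16.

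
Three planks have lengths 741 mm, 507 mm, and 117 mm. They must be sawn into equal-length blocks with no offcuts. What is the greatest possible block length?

This is the greatest common divisor of 741, 507, and 117.
741 = 3 × 13 × 19
507 = 3 × 13^2
117 = 3^2 × 13
gcd(741, 507, 117) = 3 × 13 = 39.

39 mm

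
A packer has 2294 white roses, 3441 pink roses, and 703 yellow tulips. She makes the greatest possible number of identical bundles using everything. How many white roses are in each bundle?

Number of bundles = gcd(2294, 3441, 703).
2294 = 2 × 31 × 37
3441 = 3 × 31 × 37
703 = 19 × 37
gcd(2294, 3441, 703) = 37.
white roses per bundle = 2294 / 37 = 62.

62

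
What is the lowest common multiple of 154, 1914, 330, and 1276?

133980

154 = 2 × 7 × 11
1914 = 2 × 3 × 11 × 29
330 = 2 × 3 × 5 × 11
1276 = 2^2 × 11 × 29
LCM(154, 1914, 330, 1276) = 2^2 × 3 × 5 × 7 × 11 × 29 = 133980.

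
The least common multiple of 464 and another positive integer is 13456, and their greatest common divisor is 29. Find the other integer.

gcd × lcm = product of the two integers, so the other integer is (29 × 13456) / 464 = 841.

841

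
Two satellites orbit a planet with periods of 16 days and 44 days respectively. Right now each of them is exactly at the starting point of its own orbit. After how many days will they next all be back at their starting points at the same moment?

The first simultaneous occurrence is after LCM of the individual periods.
16 = 2^4
44 = 2^2 × 11
LCM(16, 44) = 2^4 × 11 = 176.

176 days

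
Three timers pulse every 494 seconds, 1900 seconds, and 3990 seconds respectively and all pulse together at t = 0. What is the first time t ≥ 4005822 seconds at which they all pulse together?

4149600 seconds

Joint pulses occur at multiples of LCM(494, 1900, 3990).
494 = 2 × 13 × 19
1900 = 2^2 × 5^2 × 19
3990 = 2 × 3 × 5 × 7 × 19
LCM(494, 1900, 3990) = 2^2 × 3 × 5^2 × 7 × 13 × 19 = 518700.
Smallest multiple of 518700 that is ≥ 4005822: ⌈4005822/518700⌉ × 518700 = 8 × 518700 = 4149600.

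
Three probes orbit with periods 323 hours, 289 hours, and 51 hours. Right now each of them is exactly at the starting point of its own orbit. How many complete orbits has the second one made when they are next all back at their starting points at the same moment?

The first common completion time is the LCM of the periods.
323 = 17 × 19
289 = 17^2
51 = 3 × 17
LCM(323, 289, 51) = 3 × 17^2 × 19 = 16473.
Orbits for period 289: 16473 / 289 = 57.

57 orbits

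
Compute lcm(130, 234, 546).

130 = 2 × 5 × 13
234 = 2 × 3^2 × 13
546 = 2 × 3 × 7 × 13
LCM(130, 234, 546) = 2 × 3^2 × 5 × 7 × 13 = 8190.

8190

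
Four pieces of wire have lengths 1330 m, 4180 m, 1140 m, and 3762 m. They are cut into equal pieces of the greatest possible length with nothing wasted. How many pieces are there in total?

274

Piece length = gcd(1330, 4180, 1140, 3762).
1330 = 2 × 5 × 7 × 19
4180 = 2^2 × 5 × 11 × 19
1140 = 2^2 × 3 × 5 × 19
3762 = 2 × 3^2 × 11 × 19
gcd(1330, 4180, 1140, 3762) = 2 × 19 = 38.
Total pieces = 1330/38 + 4180/38 + 1140/38 + 3762/38 = 35 + 110 + 30 + 99 = 274.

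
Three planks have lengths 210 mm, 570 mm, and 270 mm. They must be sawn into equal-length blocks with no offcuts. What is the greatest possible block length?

This is the greatest common divisor of 210, 570, and 270.
210 = 2 × 3 × 5 × 7
570 = 2 × 3 × 5 × 19
270 = 2 × 3^3 × 5
gcd(210, 570, 270) = 2 × 3 × 5 = 30.

30 mm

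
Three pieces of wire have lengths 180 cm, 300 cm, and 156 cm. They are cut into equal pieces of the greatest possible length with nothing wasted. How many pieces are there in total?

53

Piece length = gcd(180, 300, 156).
180 = 2^2 × 3^2 × 5
300 = 2^2 × 3 × 5^2
156 = 2^2 × 3 × 13
gcd(180, 300, 156) = 2^2 × 3 = 12.
Total pieces = 180/12 + 300/12 + 156/12 = 15 + 25 + 13 = 53.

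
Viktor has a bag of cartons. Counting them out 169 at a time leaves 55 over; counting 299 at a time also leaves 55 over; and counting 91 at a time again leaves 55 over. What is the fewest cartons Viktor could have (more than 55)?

N − 55 must be a common multiple of 169, 299, and 91.
169 = 13^2
299 = 13 × 23
91 = 7 × 13
LCM(169, 299, 91) = 7 × 13^2 × 23 = 27209.
Smallest N > 55 is LCM + 55 = 27209 + 55 = 27264.

27264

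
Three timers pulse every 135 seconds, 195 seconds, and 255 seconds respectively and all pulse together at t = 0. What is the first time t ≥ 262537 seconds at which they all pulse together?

268515 seconds

Joint pulses occur at multiples of LCM(135, 195, 255).
135 = 3^3 × 5
195 = 3 × 5 × 13
255 = 3 × 5 × 17
LCM(135, 195, 255) = 3^3 × 5 × 13 × 17 = 29835.
Smallest multiple of 29835 that is ≥ 262537: ⌈262537/29835⌉ × 29835 = 9 × 29835 = 268515.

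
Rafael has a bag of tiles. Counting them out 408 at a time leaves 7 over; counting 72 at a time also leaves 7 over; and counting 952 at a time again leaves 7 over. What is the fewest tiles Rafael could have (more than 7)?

8575

N − 7 must be a common multiple of 408, 72, and 952.
408 = 2^3 × 3 × 17
72 = 2^3 × 3^2
952 = 2^3 × 7 × 17
LCM(408, 72, 952) = 2^3 × 3^2 × 7 × 17 = 8568.
Smallest N > 7 is LCM + 7 = 8568 + 7 = 8575.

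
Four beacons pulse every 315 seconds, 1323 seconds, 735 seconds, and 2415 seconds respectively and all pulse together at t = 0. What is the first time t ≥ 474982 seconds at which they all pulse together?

Joint pulses occur at multiples of LCM(315, 1323, 735, 2415).
315 = 3^2 × 5 × 7
1323 = 3^3 × 7^2
735 = 3 × 5 × 7^2
2415 = 3 × 5 × 7 × 23
LCM(315, 1323, 735, 2415) = 3^3 × 5 × 7^2 × 23 = 152145.
Smallest multiple of 152145 that is ≥ 474982: ⌈474982/152145⌉ × 152145 = 4 × 152145 = 608580.

608580 seconds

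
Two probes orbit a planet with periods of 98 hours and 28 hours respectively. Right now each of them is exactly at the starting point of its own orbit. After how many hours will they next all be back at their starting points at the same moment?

We need the least common multiple of the intervals.
98 = 2 × 7^2
28 = 2^2 × 7
LCM(98, 28) = 2^2 × 7^2 = 196.

196 hours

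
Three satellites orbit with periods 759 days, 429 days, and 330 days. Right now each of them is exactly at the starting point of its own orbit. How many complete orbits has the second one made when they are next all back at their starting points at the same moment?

230 orbits

They are all back at their starting positions together after one LCM of the periods.
759 = 3 × 11 × 23
429 = 3 × 11 × 13
330 = 2 × 3 × 5 × 11
LCM(759, 429, 330) = 2 × 3 × 5 × 11 × 13 × 23 = 98670.
Orbits for period 429: 98670 / 429 = 230.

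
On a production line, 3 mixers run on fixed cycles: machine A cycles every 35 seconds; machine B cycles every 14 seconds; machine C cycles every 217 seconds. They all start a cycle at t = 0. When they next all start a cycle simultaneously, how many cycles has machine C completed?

All finish a whole number of cycles simultaneously at t = LCM of the periods.
35 = 5 × 7
14 = 2 × 7
217 = 7 × 31
LCM(35, 14, 217) = 2 × 5 × 7 × 31 = 2170.
Cycles for period 217: 2170 / 217 = 10.

10 cycles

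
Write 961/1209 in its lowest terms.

31/39

961 = 31^2
1209 = 3 × 13 × 31
gcd(961, 1209) = 31.
Divide numerator and denominator by 31: 961/1209 = 31/39.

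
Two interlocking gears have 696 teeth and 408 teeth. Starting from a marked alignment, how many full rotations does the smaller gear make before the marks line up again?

They are all back at their starting positions together after one LCM of the periods.
696 = 2^3 × 3 × 29
408 = 2^3 × 3 × 17
LCM(696, 408) = 2^3 × 3 × 17 × 29 = 11832.
Rotations for period 408: 11832 / 408 = 29.

29 rotations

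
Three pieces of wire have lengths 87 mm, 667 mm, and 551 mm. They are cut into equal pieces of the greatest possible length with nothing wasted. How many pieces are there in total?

45

Piece length = gcd(87, 667, 551).
87 = 3 × 29
667 = 23 × 29
551 = 19 × 29
gcd(87, 667, 551) = 29.
Total pieces = 87/29 + 667/29 + 551/29 = 3 + 23 + 19 = 45.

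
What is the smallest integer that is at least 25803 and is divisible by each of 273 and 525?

27300

The integer must be a common multiple of 273 and 525, so a multiple of their LCM.
273 = 3 × 7 × 13
525 = 3 × 5^2 × 7
LCM(273, 525) = 3 × 5^2 × 7 × 13 = 6825.
Smallest multiple of 6825 that is ≥ 25803: ⌈25803/6825⌉ × 6825 = 4 × 6825 = 27300.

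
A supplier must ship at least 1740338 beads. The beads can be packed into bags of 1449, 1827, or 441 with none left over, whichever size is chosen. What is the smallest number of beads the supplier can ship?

1764882

The number of beads must be a common multiple of 1449, 1827, and 441, so a multiple of their LCM.
1449 = 3^2 × 7 × 23
1827 = 3^2 × 7 × 29
441 = 3^2 × 7^2
LCM(1449, 1827, 441) = 3^2 × 7^2 × 23 × 29 = 294147.
Smallest multiple of 294147 that is ≥ 1740338: ⌈1740338/294147⌉ × 294147 = 6 × 294147 = 1764882.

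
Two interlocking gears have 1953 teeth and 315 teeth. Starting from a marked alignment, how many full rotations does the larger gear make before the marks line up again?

5 rotations

The first common completion time is the LCM of the periods.
1953 = 3^2 × 7 × 31
315 = 3^2 × 5 × 7
LCM(1953, 315) = 3^2 × 5 × 7 × 31 = 9765.
Rotations for period 1953: 9765 / 1953 = 5.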